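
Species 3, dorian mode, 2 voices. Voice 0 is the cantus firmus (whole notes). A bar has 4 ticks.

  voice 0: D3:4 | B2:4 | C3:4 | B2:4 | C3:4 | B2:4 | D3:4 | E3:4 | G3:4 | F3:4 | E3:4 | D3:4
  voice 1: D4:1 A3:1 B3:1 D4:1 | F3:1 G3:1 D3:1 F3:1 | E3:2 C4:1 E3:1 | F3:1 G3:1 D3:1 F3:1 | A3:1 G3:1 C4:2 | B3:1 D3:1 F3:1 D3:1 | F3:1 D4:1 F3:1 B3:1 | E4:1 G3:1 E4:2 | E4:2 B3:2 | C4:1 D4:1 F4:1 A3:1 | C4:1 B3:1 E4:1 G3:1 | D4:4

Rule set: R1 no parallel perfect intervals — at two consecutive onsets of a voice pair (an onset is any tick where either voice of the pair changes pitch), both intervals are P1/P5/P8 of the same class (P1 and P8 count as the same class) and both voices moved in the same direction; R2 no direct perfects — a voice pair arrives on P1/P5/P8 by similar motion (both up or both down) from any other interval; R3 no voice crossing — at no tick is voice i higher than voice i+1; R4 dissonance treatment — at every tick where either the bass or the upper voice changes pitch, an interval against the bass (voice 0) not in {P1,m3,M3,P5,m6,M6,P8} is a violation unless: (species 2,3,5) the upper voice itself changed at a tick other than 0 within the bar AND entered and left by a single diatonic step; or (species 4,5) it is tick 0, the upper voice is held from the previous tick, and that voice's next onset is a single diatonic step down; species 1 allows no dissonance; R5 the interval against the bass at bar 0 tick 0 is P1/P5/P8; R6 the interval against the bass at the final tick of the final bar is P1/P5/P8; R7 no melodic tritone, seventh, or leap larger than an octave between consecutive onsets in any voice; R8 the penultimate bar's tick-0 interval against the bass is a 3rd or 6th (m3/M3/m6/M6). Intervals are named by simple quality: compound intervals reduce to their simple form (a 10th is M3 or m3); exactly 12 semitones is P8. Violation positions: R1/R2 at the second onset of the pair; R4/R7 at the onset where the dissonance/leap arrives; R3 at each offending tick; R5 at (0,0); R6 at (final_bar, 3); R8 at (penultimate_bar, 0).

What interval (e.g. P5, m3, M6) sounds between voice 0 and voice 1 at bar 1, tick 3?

voice 0=B2 voice 1=F3 -> TT

TT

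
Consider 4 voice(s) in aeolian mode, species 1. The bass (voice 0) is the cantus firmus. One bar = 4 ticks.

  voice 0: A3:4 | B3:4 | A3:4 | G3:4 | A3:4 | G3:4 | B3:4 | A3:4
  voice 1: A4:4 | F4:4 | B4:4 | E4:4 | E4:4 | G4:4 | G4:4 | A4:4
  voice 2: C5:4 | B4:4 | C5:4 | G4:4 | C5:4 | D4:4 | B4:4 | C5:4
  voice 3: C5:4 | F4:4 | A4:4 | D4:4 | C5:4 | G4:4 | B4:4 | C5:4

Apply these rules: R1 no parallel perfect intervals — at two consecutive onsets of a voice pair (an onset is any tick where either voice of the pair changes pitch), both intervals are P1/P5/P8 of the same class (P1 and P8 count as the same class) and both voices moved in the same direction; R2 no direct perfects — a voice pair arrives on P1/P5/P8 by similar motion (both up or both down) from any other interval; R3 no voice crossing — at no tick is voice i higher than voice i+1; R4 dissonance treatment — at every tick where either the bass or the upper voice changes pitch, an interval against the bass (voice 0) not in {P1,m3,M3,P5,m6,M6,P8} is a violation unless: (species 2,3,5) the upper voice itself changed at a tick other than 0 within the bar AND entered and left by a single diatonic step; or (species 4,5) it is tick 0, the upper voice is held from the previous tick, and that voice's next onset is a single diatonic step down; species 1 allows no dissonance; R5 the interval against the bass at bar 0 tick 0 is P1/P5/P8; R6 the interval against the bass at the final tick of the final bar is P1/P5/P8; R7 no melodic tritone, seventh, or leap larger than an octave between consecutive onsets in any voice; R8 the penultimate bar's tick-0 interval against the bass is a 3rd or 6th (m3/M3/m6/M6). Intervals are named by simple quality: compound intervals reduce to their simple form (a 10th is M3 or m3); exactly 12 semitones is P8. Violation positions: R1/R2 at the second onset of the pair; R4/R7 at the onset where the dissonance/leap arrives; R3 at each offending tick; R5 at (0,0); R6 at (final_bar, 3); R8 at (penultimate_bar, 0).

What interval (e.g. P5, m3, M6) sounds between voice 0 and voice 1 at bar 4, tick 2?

P5

voice 0=A3 voice 1=E4 -> P5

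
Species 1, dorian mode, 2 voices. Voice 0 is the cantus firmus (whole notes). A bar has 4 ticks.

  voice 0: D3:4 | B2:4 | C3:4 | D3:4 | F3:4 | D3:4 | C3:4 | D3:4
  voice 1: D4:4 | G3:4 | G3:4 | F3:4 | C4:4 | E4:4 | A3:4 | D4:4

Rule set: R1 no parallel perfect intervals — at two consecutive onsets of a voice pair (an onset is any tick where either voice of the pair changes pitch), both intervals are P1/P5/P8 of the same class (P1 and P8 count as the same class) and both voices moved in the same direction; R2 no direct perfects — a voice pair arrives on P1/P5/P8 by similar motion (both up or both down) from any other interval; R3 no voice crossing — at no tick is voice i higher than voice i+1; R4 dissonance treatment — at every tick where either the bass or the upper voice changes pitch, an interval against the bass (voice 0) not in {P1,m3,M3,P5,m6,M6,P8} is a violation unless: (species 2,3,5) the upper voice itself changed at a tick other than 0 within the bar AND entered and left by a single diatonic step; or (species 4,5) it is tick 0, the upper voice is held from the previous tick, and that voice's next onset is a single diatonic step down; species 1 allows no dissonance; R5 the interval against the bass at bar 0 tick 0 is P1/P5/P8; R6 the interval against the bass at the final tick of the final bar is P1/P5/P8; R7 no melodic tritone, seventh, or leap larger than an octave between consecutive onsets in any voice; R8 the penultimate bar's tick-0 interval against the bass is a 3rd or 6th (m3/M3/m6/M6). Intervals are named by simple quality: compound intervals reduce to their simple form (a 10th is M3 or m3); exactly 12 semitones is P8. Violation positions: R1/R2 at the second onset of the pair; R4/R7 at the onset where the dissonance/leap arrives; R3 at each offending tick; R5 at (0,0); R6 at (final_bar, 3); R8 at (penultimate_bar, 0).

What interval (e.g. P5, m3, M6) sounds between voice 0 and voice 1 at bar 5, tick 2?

M2

voice 0=D3 voice 1=E4 -> M2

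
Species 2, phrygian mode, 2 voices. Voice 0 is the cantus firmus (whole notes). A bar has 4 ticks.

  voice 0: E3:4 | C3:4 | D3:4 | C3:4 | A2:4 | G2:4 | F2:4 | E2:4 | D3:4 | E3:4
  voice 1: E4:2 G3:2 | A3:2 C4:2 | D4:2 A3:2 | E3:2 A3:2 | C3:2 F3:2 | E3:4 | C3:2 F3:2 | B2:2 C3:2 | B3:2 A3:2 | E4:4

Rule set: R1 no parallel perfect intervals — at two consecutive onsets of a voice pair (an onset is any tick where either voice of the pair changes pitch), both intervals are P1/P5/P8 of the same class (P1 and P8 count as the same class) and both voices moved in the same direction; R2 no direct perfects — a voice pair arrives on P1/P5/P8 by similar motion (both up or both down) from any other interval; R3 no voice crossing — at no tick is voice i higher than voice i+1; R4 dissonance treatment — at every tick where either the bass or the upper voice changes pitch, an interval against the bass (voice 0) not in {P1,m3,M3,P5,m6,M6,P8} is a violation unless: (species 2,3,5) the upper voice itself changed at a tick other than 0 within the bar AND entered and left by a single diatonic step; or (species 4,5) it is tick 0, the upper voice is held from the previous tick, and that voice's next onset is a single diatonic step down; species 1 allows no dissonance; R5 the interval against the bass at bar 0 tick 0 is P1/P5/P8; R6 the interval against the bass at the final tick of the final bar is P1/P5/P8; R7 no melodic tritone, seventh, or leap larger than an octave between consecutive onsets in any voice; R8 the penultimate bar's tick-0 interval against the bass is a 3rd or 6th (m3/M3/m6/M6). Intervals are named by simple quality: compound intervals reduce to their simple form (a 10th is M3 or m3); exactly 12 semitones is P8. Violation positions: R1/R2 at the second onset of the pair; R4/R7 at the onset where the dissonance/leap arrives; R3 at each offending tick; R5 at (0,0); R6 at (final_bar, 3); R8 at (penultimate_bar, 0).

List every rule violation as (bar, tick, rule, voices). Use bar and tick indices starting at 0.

(2, 0, R1, (0, 1))
(6, 0, R2, (0, 1))
(7, 0, R2, (0, 1))
(7, 0, R7, (1,))
(8, 0, R7, (0,))
(8, 0, R7, (1,))
(9, 0, R2, (0, 1))

bar 0: v0=E3 v1=E4 downbeat P8
bar 1: v0=C3 v1=A3 downbeat M6
bar 2: v0=D3 v1=D4 downbeat P8
bar 3: v0=C3 v1=E3 downbeat M3
bar 4: v0=A2 v1=C3 downbeat m3
bar 5: v0=G2 v1=E3 downbeat M6
bar 6: v0=F2 v1=C3 downbeat P5
bar 7: v0=E2 v1=B2 downbeat P5
bar 8: v0=D3 v1=B3 downbeat M6
bar 9: v0=E3 v1=E4 downbeat P8
  -> R1 @ bar 2 tick 0 v(0, 1): C3/C4 P8 -> D3/D4 P8 similar
  -> R2 @ bar 6 tick 0 v(0, 1): G2/E3 M6 -> F2/C3 P5 similar
  -> R2 @ bar 7 tick 0 v(0, 1): F2/F3 P8 -> E2/B2 P5 similar
  -> R7 @ bar 7 tick 0 v(1,): F3->B2 leap 6st
  -> R7 @ bar 8 tick 0 v(0,): E2->D3 leap 10st
  -> R7 @ bar 8 tick 0 v(1,): C3->B3 leap 11st
  -> R2 @ bar 9 tick 0 v(0, 1): D3/A3 P5 -> E3/E4 P8 similar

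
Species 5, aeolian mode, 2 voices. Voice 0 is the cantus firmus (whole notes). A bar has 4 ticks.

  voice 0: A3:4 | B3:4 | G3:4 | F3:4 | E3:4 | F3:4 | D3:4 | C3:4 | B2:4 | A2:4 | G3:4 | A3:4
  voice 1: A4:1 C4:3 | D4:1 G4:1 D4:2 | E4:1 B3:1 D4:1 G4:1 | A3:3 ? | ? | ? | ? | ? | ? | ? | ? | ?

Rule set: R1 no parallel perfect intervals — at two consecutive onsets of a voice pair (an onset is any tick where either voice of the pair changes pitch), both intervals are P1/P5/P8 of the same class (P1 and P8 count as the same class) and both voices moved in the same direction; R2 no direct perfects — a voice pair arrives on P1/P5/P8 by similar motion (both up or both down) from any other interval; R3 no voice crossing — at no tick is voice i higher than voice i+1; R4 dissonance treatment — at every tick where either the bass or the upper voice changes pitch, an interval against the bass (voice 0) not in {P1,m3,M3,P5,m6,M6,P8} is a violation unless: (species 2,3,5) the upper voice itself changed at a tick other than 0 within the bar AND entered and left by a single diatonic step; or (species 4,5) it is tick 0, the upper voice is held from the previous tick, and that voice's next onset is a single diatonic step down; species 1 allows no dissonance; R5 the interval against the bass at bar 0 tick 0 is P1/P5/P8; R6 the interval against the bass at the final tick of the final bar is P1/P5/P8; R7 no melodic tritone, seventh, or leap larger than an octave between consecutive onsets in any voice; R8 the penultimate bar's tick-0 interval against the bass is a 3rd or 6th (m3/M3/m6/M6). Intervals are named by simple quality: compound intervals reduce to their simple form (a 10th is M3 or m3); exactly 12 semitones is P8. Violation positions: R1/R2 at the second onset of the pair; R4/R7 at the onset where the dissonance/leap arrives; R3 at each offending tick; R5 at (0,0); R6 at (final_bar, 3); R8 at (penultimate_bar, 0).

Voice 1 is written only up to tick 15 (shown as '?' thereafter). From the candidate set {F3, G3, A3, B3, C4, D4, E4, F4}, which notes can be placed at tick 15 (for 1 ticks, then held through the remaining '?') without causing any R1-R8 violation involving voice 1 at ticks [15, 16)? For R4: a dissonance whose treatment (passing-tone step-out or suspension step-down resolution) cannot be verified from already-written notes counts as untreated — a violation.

{A3, C4, D4, F3, F4}

F3: legal
G3: violates R4
A3: legal
B3: violates R4
C4: legal
D4: legal
E4: violates R4
F4: legal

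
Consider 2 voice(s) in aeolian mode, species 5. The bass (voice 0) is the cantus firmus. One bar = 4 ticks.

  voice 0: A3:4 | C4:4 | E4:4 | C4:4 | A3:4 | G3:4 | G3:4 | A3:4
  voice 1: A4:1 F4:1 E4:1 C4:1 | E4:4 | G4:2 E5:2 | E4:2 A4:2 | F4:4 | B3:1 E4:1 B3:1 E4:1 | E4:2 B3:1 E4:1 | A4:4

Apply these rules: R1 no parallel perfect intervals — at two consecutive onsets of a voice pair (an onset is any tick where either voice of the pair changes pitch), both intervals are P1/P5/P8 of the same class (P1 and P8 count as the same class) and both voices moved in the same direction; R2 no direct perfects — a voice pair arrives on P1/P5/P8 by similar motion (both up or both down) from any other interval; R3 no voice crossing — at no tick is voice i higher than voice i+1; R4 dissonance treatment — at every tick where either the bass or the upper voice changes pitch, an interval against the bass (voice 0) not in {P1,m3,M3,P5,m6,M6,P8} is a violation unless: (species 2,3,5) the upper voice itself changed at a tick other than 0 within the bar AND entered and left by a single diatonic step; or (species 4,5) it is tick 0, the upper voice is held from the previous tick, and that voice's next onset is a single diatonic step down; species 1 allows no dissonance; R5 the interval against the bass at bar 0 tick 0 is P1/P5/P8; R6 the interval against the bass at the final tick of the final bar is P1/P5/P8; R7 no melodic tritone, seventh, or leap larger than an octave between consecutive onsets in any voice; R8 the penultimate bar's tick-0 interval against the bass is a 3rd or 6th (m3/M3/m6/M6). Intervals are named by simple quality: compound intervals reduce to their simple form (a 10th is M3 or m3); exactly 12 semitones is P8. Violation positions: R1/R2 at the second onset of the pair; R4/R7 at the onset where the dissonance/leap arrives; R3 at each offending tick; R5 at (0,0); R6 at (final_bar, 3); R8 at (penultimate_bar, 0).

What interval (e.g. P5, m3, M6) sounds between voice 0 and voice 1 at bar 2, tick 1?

m3

voice 0=E4 voice 1=G4 -> m3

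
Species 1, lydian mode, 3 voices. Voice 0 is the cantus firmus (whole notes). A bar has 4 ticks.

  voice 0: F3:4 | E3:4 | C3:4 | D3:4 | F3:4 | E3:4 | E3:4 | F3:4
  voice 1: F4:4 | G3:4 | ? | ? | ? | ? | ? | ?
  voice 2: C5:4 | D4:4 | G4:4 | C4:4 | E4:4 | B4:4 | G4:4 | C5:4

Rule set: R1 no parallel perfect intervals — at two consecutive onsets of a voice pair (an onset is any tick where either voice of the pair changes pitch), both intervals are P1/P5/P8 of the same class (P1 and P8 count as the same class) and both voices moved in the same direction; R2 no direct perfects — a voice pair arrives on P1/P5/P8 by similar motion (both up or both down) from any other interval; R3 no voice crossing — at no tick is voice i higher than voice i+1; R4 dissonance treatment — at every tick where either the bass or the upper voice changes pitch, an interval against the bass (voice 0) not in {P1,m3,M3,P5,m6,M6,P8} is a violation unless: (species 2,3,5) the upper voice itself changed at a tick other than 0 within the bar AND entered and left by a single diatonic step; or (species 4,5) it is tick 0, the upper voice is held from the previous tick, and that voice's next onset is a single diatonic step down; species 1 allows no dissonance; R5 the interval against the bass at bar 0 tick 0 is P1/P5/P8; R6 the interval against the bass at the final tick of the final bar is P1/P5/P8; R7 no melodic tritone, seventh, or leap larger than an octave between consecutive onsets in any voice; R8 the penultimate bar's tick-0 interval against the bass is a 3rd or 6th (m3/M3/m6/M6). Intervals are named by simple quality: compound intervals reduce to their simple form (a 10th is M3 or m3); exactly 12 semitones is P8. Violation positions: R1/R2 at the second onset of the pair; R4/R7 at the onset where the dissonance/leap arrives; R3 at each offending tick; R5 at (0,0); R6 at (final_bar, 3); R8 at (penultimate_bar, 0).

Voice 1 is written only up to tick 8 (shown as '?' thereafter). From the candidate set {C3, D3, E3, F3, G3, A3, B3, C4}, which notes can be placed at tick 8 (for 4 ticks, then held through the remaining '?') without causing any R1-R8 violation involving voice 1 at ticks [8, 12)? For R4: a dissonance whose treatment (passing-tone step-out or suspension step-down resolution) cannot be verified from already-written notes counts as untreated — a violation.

{A3, E3, G3}

C3: violates R2
D3: violates R4
E3: legal
F3: violates R4
G3: legal
A3: legal
B3: violates R4
C4: violates R1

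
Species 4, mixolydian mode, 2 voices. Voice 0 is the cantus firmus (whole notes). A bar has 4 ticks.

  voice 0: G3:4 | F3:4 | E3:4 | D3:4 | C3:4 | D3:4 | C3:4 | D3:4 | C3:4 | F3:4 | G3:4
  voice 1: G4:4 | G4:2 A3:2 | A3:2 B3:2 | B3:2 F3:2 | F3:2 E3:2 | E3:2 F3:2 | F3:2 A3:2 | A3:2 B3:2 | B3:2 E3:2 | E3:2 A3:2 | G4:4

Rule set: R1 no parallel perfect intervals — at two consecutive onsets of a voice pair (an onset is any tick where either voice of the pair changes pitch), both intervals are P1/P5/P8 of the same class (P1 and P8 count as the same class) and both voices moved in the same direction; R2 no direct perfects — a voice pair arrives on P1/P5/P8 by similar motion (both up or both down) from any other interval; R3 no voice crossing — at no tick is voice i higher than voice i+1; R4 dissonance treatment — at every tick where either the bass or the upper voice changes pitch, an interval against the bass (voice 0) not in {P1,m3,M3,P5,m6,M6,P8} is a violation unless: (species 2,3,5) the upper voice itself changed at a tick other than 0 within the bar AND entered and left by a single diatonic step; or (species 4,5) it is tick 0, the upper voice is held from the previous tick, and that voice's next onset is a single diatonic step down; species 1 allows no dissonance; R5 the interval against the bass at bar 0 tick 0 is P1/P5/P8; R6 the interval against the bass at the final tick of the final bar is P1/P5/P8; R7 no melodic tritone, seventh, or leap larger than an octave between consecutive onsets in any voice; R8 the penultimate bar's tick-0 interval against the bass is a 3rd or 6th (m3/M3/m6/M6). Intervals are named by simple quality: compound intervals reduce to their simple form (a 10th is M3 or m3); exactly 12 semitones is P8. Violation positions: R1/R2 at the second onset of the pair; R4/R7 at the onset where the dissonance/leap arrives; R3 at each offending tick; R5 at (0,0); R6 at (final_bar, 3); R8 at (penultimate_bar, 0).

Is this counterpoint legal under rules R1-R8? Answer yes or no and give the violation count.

No (13 violations)

bar 0: v0=G3 v1=G4 (P8)
bar 1: v0=F3 v1=G4 (M2)
bar 2: v0=E3 v1=A3 (P4)
bar 3: v0=D3 v1=B3 (M6)
bar 4: v0=C3 v1=F3 (P4)
bar 5: v0=D3 v1=E3 (M2)
bar 6: v0=C3 v1=F3 (P4)
bar 7: v0=D3 v1=A3 (P5)
bar 8: v0=C3 v1=B3 (M7)
bar 9: v0=F3 v1=E3 (m2)
bar 10: v0=G3 v1=G4 (P8)
  R4 @ bar1.0: F3/G4 M2 untreated
  R7 @ bar1.2: G4->A3 leap 10st
  R4 @ bar2.0: E3/A3 P4 untreated
  R7 @ bar3.2: B3->F3 leap 6st
  R4 @ bar5.0: D3/E3 M2 untreated
  R4 @ bar6.0: C3/F3 P4 untreated
  R4 @ bar8.0: C3/B3 M7 untreated
  R3 @ bar9.0: F3 above E3
  R4 @ bar9.0: F3/E3 m2 untreated
  R8 @ bar9.0: penult m2 not 3rd/6th
  R3 @ bar9.1: F3 above E3
  R2 @ bar10.0: F3/A3 M3 -> G3/G4 P8 similar
  R7 @ bar10.0: A3->G4 leap 10st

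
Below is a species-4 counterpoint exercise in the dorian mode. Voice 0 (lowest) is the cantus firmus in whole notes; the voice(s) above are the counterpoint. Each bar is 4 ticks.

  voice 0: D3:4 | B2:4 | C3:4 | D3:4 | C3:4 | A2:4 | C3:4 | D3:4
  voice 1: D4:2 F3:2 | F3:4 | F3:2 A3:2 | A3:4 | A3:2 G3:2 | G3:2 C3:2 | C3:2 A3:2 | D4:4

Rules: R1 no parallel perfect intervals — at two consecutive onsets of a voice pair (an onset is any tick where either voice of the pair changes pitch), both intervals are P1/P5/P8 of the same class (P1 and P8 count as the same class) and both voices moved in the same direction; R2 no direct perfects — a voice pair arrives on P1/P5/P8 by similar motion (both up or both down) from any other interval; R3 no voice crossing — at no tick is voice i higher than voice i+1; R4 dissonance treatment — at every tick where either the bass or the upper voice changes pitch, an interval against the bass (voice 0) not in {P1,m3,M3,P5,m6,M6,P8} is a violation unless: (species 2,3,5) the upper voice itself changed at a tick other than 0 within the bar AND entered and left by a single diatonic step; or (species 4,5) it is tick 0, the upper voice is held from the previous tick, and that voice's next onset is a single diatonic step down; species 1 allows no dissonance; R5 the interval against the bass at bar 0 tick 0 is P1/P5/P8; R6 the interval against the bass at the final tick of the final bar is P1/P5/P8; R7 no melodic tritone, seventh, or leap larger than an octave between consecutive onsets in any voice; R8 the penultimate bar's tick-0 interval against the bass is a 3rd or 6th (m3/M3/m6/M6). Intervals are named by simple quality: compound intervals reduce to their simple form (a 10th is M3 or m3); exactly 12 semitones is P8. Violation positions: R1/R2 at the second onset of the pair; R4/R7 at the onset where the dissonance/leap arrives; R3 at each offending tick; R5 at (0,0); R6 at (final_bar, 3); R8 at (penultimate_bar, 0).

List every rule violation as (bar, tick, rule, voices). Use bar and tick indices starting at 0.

(1, 0, R4, (0, 1))
(2, 0, R4, (0, 1))
(5, 0, R4, (0, 1))
(6, 0, R8, (0, 1))
(7, 0, R2, (0, 1))

bar 0: v0=D3 v1=D4 downbeat P8
bar 1: v0=B2 v1=F3 downbeat TT
bar 2: v0=C3 v1=F3 downbeat P4
bar 3: v0=D3 v1=A3 downbeat P5
bar 4: v0=C3 v1=A3 downbeat M6
bar 5: v0=A2 v1=G3 downbeat m7
bar 6: v0=C3 v1=C3 downbeat P1
bar 7: v0=D3 v1=D4 downbeat P8
  -> R4 @ bar 1 tick 0 v(0, 1): B2/F3 TT untreated
  -> R4 @ bar 2 tick 0 v(0, 1): C3/F3 P4 untreated
  -> R4 @ bar 5 tick 0 v(0, 1): A2/G3 m7 untreated
  -> R8 @ bar 6 tick 0 v(0, 1): penult P1 not 3rd/6th
  -> R2 @ bar 7 tick 0 v(0, 1): C3/A3 M6 -> D3/D4 P8 similar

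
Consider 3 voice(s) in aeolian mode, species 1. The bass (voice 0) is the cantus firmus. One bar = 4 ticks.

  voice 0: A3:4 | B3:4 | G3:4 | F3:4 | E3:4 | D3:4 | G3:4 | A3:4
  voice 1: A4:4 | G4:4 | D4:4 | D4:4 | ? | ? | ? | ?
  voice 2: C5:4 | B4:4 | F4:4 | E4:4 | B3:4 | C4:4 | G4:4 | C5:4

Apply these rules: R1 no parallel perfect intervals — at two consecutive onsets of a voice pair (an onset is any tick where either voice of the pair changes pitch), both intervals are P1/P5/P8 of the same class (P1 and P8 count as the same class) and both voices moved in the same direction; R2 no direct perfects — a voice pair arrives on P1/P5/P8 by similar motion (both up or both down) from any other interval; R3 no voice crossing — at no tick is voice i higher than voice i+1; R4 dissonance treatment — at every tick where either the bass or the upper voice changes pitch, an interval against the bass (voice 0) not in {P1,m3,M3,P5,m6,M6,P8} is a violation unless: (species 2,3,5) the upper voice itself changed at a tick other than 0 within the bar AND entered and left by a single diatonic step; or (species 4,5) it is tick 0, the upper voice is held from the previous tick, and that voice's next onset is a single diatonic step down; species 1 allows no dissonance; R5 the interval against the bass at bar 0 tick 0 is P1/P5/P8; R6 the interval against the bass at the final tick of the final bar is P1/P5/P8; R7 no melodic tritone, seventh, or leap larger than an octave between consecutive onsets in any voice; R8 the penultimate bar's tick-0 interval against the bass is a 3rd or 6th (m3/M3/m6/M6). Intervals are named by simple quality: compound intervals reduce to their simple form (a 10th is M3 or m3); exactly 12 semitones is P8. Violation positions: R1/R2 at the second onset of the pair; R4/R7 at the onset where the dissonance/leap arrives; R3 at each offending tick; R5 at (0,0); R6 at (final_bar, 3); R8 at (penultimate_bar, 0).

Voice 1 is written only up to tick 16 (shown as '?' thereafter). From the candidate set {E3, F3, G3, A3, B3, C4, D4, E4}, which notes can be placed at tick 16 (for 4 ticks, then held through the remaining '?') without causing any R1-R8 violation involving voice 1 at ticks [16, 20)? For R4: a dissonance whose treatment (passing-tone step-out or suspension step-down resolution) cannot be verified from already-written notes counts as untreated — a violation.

E3: violates R2,R7
F3: violates R4
G3: legal
A3: violates R4
B3: violates R2
C4: violates R3
D4: violates R3,R4
E4: violates R3

{G3}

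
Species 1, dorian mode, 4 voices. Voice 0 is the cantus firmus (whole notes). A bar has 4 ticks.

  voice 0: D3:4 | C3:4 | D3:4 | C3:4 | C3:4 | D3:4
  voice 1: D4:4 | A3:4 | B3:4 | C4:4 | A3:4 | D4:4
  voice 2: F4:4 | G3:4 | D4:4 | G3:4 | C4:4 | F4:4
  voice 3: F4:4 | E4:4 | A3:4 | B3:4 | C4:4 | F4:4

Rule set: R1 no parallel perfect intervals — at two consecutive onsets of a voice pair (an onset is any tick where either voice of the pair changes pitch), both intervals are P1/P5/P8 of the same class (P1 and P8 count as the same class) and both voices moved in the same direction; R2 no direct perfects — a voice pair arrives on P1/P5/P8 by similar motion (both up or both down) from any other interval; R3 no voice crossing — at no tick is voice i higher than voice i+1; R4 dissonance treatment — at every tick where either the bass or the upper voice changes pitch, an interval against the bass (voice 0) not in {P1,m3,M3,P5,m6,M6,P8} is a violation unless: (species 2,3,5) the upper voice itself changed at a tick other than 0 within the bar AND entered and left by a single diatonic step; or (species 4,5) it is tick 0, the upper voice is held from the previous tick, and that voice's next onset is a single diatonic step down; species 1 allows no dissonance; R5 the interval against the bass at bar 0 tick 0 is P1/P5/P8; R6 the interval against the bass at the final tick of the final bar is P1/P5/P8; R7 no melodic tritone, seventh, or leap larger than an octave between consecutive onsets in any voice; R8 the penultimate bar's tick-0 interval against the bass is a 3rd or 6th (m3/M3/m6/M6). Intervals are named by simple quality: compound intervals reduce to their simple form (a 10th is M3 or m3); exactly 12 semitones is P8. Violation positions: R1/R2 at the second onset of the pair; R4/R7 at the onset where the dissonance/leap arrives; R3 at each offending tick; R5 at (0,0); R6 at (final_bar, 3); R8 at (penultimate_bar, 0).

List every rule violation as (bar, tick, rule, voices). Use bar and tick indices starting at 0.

bar 0: v0=D3 v1=D4 v2=F4 v3=F4 downbeat m3
bar 1: v0=C3 v1=A3 v2=G3 v3=E4 downbeat M3
bar 2: v0=D3 v1=B3 v2=D4 v3=A3 downbeat P5
bar 3: v0=C3 v1=C4 v2=G3 v3=B3 downbeat M7
bar 4: v0=C3 v1=A3 v2=C4 v3=C4 downbeat P8
bar 5: v0=D3 v1=D4 v2=F4 v3=F4 downbeat m3
  -> R5 @ bar 0 tick 0 v(0, 2): opens on m3
  -> R5 @ bar 0 tick 0 v(0, 3): opens on m3
  -> R2 @ bar 1 tick 0 v(0, 2): D3/F4 m3 -> C3/G3 P5 similar
  -> R2 @ bar 1 tick 0 v(1, 3): D4/F4 m3 -> A3/E4 P5 similar
  -> R3 @ bar 1 tick 0 v(1, 2): A3 above G3
  -> R7 @ bar 1 tick 0 v(2,): F4->G3 leap 10st
  -> R3 @ bar 1 tick 1 v(1, 2): A3 above G3
  -> R3 @ bar 1 tick 2 v(1, 2): A3 above G3
  -> R3 @ bar 1 tick 3 v(1, 2): A3 above G3
  -> R2 @ bar 2 tick 0 v(0, 2): C3/G3 P5 -> D3/D4 P8 similar
  -> R3 @ bar 2 tick 0 v(2, 3): D4 above A3
  -> R3 @ bar 2 tick 1 v(2, 3): D4 above A3
  -> R3 @ bar 2 tick 2 v(2, 3): D4 above A3
  -> R3 @ bar 2 tick 3 v(2, 3): D4 above A3
  -> R2 @ bar 3 tick 0 v(0, 2): D3/D4 P8 -> C3/G3 P5 similar
  -> R3 @ bar 3 tick 0 v(1, 2): C4 above G3
  -> R4 @ bar 3 tick 0 v(0, 3): C3/B3 M7 untreated
  -> R3 @ bar 3 tick 1 v(1, 2): C4 above G3
  -> R3 @ bar 3 tick 2 v(1, 2): C4 above G3
  -> R3 @ bar 3 tick 3 v(1, 2): C4 above G3
  -> R2 @ bar 4 tick 0 v(2, 3): G3/B3 M3 -> C4/C4 P1 similar
  -> R8 @ bar 4 tick 0 v(0, 2): penult P8 not 3rd/6th
  -> R8 @ bar 4 tick 0 v(0, 3): penult P8 not 3rd/6th
  -> R1 @ bar 5 tick 0 v(2, 3): C4/C4 P1 -> F4/F4 P1 similar
  -> R2 @ bar 5 tick 0 v(0, 1): C3/A3 M6 -> D3/D4 P8 similar
  -> R6 @ bar 5 tick 3 v(0, 2): closes on m3
  -> R6 @ bar 5 tick 3 v(0, 3): closes on m3

(0, 0, R5, (0, 2))
(0, 0, R5, (0, 3))
(1, 0, R2, (0, 2))
(1, 0, R2, (1, 3))
(1, 0, R3, (1, 2))
(1, 0, R7, (2,))
(1, 1, R3, (1, 2))
(1, 2, R3, (1, 2))
(1, 3, R3, (1, 2))
(2, 0, R2, (0, 2))
(2, 0, R3, (2, 3))
(2, 1, R3, (2, 3))
(2, 2, R3, (2, 3))
(2, 3, R3, (2, 3))
(3, 0, R2, (0, 2))
(3, 0, R3, (1, 2))
(3, 0, R4, (0, 3))
(3, 1, R3, (1, 2))
(3, 2, R3, (1, 2))
(3, 3, R3, (1, 2))
(4, 0, R2, (2, 3))
(4, 0, R8, (0, 2))
(4, 0, R8, (0, 3))
(5, 0, R1, (2, 3))
(5, 0, R2, (0, 1))
(5, 3, R6, (0, 2))
(5, 3, R6, (0, 3))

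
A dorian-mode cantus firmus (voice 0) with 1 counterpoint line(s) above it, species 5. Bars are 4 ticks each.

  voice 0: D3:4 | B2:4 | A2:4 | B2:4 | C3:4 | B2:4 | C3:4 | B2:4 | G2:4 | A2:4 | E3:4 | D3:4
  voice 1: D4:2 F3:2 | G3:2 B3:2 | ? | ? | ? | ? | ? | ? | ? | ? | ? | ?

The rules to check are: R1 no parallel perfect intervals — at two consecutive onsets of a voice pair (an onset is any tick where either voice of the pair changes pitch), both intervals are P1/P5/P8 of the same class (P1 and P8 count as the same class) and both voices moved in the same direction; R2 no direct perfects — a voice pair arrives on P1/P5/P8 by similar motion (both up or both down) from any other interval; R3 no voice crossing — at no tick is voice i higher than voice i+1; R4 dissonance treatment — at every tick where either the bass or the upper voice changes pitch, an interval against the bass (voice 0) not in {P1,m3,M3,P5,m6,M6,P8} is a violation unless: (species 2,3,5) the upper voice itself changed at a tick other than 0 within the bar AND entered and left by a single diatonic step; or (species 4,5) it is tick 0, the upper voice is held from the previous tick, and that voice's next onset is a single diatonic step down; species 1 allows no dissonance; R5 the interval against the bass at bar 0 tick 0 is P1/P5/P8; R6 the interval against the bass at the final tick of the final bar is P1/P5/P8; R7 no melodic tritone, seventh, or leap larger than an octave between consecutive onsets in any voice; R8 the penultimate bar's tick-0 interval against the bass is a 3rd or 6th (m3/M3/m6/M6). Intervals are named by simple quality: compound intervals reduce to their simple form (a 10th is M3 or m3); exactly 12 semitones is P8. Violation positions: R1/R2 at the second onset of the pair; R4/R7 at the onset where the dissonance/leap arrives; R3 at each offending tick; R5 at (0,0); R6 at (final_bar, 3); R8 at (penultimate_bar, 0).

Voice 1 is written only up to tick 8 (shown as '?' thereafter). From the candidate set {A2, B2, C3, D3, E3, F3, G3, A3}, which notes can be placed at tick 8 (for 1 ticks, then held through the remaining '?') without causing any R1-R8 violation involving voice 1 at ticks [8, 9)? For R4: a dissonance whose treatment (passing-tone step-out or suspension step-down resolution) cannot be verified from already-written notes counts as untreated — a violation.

A2: violates R1,R7
B2: violates R4
C3: violates R7
D3: violates R4
E3: violates R2
F3: violates R7
G3: violates R4
A3: violates R1

{}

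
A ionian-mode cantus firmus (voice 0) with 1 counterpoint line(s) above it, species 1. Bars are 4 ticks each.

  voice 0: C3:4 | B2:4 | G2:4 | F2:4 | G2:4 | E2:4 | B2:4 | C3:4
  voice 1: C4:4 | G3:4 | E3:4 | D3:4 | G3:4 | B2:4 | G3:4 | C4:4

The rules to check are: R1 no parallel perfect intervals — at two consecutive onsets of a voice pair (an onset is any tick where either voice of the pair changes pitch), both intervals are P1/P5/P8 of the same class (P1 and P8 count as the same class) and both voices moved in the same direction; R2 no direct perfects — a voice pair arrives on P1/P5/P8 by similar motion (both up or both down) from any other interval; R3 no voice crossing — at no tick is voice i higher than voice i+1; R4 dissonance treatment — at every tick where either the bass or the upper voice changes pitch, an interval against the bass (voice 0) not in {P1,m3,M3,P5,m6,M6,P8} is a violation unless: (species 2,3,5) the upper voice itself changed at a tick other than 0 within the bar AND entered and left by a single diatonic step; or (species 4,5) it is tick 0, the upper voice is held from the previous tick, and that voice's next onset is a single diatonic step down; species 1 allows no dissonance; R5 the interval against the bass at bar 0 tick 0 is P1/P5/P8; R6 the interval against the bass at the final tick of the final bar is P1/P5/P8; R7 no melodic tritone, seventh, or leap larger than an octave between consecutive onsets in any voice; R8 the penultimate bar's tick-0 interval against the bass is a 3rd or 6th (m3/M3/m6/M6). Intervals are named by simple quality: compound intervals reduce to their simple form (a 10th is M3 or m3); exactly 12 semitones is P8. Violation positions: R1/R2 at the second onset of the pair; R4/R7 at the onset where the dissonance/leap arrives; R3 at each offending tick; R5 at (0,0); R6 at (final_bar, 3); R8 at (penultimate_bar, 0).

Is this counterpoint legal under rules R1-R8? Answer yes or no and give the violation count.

bar 0: v0=C3 v1=C4 (P8)
bar 1: v0=B2 v1=G3 (m6)
bar 2: v0=G2 v1=E3 (M6)
bar 3: v0=F2 v1=D3 (M6)
bar 4: v0=G2 v1=G3 (P8)
bar 5: v0=E2 v1=B2 (P5)
bar 6: v0=B2 v1=G3 (m6)
bar 7: v0=C3 v1=C4 (P8)
  R2 @ bar4.0: F2/D3 M6 -> G2/G3 P8 similar
  R2 @ bar5.0: G2/G3 P8 -> E2/B2 P5 similar
  R2 @ bar7.0: B2/G3 m6 -> C3/C4 P8 similar

No (3 violations)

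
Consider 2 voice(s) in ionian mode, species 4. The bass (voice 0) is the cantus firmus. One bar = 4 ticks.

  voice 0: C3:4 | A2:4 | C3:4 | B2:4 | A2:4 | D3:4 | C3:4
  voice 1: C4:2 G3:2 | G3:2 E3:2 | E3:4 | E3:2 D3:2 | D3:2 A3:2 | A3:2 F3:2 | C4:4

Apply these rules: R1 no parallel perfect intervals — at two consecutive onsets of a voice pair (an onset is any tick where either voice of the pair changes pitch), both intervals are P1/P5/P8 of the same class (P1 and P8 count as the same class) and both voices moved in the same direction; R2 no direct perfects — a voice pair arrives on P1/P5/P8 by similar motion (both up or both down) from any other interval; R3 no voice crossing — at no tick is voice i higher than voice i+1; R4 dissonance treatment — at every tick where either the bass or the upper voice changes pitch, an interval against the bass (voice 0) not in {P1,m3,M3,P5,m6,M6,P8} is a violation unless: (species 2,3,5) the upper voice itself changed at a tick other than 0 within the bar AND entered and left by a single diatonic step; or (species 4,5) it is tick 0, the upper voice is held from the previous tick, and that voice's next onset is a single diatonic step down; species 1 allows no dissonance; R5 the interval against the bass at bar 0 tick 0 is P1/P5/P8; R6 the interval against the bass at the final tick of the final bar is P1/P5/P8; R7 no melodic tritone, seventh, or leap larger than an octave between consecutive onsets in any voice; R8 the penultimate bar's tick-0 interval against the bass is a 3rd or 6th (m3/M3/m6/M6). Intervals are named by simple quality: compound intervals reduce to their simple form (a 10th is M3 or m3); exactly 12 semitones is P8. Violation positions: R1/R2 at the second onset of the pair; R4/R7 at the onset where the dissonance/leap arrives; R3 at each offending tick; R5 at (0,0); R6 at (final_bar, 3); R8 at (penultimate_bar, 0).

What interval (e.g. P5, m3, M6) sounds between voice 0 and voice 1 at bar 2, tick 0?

voice 0=C3 voice 1=E3 -> M3

M3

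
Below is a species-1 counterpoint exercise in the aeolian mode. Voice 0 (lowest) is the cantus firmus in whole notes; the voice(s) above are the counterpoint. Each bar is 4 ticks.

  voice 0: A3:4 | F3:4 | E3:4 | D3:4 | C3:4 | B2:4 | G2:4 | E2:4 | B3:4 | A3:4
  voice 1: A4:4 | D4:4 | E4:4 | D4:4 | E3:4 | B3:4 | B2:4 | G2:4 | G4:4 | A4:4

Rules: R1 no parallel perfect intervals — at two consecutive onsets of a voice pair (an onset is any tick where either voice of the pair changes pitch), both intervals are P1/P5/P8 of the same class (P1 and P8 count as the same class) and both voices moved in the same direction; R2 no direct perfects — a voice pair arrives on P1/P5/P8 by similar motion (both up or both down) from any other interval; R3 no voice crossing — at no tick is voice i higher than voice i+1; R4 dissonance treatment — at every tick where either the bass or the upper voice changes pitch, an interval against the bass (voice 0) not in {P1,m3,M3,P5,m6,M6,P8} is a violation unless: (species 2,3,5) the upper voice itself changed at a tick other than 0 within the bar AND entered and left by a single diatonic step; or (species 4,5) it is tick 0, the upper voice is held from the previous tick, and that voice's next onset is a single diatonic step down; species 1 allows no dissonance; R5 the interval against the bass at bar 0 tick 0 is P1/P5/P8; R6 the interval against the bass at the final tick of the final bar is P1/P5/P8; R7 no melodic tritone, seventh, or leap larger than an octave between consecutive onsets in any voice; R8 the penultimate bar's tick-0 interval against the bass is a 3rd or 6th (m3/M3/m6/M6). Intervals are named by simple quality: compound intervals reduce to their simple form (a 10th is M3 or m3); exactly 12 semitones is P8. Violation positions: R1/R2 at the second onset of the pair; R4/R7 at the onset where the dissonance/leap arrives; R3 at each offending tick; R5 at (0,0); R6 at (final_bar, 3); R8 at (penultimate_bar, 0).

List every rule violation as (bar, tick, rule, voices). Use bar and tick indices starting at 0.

(3, 0, R1, (0, 1))
(4, 0, R7, (1,))
(8, 0, R7, (0,))
(8, 0, R7, (1,))

bar 0: v0=A3 v1=A4 downbeat P8
bar 1: v0=F3 v1=D4 downbeat M6
bar 2: v0=E3 v1=E4 downbeat P8
bar 3: v0=D3 v1=D4 downbeat P8
bar 4: v0=C3 v1=E3 downbeat M3
bar 5: v0=B2 v1=B3 downbeat P8
bar 6: v0=G2 v1=B2 downbeat M3
bar 7: v0=E2 v1=G2 downbeat m3
bar 8: v0=B3 v1=G4 downbeat m6
bar 9: v0=A3 v1=A4 downbeat P8
  -> R1 @ bar 3 tick 0 v(0, 1): E3/E4 P8 -> D3/D4 P8 similar
  -> R7 @ bar 4 tick 0 v(1,): D4->E3 leap 10st
  -> R7 @ bar 8 tick 0 v(0,): E2->B3 leap 19st
  -> R7 @ bar 8 tick 0 v(1,): G2->G4 leap 24st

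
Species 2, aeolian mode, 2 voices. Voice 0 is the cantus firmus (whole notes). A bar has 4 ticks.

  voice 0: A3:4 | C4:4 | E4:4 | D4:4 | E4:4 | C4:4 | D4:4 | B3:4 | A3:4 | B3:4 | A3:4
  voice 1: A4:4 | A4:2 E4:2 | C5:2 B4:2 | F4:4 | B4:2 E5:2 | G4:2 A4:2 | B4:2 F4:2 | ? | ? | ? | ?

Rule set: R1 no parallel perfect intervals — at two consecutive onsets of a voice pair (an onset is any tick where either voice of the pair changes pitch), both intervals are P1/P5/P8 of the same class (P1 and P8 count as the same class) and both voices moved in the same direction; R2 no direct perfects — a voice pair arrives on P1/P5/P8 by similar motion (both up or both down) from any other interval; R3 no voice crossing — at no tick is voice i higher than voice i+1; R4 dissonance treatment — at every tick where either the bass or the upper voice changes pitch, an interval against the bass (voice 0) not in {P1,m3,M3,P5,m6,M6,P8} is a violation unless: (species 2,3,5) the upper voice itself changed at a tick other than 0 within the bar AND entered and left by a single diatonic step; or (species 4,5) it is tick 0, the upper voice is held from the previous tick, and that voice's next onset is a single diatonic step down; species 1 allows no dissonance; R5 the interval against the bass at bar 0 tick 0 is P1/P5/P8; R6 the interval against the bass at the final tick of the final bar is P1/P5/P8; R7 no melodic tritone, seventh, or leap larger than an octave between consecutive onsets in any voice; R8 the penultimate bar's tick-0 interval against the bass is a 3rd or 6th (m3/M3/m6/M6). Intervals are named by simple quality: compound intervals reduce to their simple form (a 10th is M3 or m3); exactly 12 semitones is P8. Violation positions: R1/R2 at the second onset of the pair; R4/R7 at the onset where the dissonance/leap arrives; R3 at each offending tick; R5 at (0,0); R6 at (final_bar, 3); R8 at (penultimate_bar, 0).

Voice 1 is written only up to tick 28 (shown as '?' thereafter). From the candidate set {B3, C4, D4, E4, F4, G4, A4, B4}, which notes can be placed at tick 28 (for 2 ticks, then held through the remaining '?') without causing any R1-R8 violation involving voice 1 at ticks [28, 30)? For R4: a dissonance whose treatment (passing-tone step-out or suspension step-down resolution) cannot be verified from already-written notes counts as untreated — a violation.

{D4, G4}

B3: violates R2,R7
C4: violates R4
D4: legal
E4: violates R4
F4: violates R4
G4: legal
A4: violates R4
B4: violates R7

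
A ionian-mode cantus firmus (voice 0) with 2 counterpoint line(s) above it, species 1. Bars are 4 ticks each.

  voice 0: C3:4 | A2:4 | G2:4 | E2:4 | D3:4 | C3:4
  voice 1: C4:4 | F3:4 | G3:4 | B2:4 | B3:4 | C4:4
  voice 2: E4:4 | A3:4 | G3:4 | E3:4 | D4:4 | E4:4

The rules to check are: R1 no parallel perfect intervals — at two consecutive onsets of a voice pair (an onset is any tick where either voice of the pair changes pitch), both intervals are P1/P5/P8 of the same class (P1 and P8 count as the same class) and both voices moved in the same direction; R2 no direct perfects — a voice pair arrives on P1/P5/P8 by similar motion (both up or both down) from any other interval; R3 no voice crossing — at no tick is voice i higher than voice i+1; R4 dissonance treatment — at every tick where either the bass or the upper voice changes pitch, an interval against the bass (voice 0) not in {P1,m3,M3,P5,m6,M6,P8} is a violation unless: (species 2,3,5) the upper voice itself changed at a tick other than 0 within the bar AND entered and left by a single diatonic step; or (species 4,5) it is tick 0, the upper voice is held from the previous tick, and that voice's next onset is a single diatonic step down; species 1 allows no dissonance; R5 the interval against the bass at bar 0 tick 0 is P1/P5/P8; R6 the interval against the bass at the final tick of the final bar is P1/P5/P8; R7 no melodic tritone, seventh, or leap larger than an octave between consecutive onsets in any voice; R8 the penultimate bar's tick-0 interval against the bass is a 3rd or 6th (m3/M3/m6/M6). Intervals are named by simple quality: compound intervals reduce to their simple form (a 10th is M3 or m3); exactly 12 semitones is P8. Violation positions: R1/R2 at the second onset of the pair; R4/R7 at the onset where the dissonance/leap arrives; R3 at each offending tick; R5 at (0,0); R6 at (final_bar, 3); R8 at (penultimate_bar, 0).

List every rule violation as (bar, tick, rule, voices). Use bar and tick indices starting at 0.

bar 0: v0=C3 v1=C4 v2=E4 downbeat M3
bar 1: v0=A2 v1=F3 v2=A3 downbeat P8
bar 2: v0=G2 v1=G3 v2=G3 downbeat P8
bar 3: v0=E2 v1=B2 v2=E3 downbeat P8
bar 4: v0=D3 v1=B3 v2=D4 downbeat P8
bar 5: v0=C3 v1=C4 v2=E4 downbeat M3
  -> R5 @ bar 0 tick 0 v(0, 2): opens on M3
  -> R2 @ bar 1 tick 0 v(0, 2): C3/E4 M3 -> A2/A3 P8 similar
  -> R1 @ bar 2 tick 0 v(0, 2): A2/A3 P8 -> G2/G3 P8 similar
  -> R1 @ bar 3 tick 0 v(0, 2): G2/G3 P8 -> E2/E3 P8 similar
  -> R2 @ bar 3 tick 0 v(0, 1): G2/G3 P8 -> E2/B2 P5 similar
  -> R1 @ bar 4 tick 0 v(0, 2): E2/E3 P8 -> D3/D4 P8 similar
  -> R7 @ bar 4 tick 0 v(0,): E2->D3 leap 10st
  -> R7 @ bar 4 tick 0 v(2,): E3->D4 leap 10st
  -> R8 @ bar 4 tick 0 v(0, 2): penult P8 not 3rd/6th
  -> R6 @ bar 5 tick 3 v(0, 2): closes on M3

(0, 0, R5, (0, 2))
(1, 0, R2, (0, 2))
(2, 0, R1, (0, 2))
(3, 0, R1, (0, 2))
(3, 0, R2, (0, 1))
(4, 0, R1, (0, 2))
(4, 0, R7, (0,))
(4, 0, R7, (2,))
(4, 0, R8, (0, 2))
(5, 3, R6, (0, 2))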